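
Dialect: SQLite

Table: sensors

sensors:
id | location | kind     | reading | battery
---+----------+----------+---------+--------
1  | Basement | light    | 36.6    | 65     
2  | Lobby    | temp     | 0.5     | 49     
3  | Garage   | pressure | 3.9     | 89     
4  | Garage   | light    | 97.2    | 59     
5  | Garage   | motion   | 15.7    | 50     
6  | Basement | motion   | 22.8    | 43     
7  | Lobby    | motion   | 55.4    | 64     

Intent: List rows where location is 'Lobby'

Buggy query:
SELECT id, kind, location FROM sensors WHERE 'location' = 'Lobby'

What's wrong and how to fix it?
Bug: Single quotes denote string literals in SQL; the column name is being compared as a constant string

Fix: Remove the quotes around the column name (or use double quotes for an identifier)

Corrected query:
SELECT id, kind, location FROM sensors WHERE location = 'Lobby'

Result:
id | kind   | location
---+--------+---------
2  | temp   | Lobby   
7  | motion | Lobby   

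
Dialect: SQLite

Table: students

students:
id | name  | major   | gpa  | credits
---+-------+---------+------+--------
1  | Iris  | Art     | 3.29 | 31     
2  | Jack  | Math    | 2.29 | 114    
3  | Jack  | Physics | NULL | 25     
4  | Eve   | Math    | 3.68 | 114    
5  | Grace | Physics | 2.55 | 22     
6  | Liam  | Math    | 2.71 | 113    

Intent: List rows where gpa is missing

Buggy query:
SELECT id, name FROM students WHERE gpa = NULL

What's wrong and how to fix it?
Bug: '= NULL' is always unknown in SQL three-valued logic, so no rows match

Fix: Replace '= NULL' with 'IS NULL'

Corrected query:
SELECT id, name FROM students WHERE gpa IS NULL

Result:
id | name
---+-----
3  | Jack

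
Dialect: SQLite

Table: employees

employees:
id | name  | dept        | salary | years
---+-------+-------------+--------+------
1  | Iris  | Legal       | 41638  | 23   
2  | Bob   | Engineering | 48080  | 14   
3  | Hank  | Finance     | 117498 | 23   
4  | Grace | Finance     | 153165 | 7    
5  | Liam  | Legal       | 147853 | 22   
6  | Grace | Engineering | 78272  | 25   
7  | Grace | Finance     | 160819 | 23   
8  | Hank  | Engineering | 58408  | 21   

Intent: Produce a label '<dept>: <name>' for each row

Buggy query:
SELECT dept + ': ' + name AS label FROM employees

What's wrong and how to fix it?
Bug: '+' is numeric addition; on text columns SQLite converts them to 0 instead of concatenating

Fix: Use the || operator for string concatenation

Corrected query:
SELECT dept || ': ' || name AS label FROM employees

Result:
label             
------------------
Legal: Iris       
Engineering: Bob  
Finance: Hank     
Finance: Grace    
Legal: Liam       
Engineering: Grace
Finance: Grace    
Engineering: Hank 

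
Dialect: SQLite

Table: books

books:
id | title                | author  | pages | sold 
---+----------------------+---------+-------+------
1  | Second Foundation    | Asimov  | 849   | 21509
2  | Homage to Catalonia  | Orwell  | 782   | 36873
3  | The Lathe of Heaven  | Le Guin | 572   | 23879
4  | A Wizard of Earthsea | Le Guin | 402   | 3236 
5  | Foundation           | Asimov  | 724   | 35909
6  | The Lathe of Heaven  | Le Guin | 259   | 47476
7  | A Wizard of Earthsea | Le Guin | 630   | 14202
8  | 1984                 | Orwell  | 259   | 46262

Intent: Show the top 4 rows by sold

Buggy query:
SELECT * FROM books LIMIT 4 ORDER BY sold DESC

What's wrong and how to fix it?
Bug: LIMIT must come after ORDER BY

Fix: Swap the clauses: ORDER BY first, then LIMIT

Corrected query:
SELECT * FROM books ORDER BY sold DESC LIMIT 4

Result:
id | title               | author  | pages | sold 
---+---------------------+---------+-------+------
6  | The Lathe of Heaven | Le Guin | 259   | 47476
8  | 1984                | Orwell  | 259   | 46262
2  | Homage to Catalonia | Orwell  | 782   | 36873
5  | Foundation          | Asimov  | 724   | 35909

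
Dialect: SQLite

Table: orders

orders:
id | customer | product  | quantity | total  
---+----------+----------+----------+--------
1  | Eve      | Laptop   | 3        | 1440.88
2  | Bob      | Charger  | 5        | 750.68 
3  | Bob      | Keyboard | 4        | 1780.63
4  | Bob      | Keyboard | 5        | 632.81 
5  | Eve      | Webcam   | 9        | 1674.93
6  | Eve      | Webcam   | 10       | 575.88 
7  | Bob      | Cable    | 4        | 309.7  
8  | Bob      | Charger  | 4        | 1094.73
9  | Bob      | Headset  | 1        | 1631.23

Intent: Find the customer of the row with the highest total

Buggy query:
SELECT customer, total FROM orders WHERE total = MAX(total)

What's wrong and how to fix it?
Bug: MAX(total) is an aggregate and cannot be used directly in WHERE

Fix: Wrap MAX in a scalar subquery so WHERE compares against a single value

Corrected query:
SELECT customer, total FROM orders WHERE total = (SELECT MAX(total) FROM orders)

Result:
customer | total  
---------+--------
Bob      | 1780.63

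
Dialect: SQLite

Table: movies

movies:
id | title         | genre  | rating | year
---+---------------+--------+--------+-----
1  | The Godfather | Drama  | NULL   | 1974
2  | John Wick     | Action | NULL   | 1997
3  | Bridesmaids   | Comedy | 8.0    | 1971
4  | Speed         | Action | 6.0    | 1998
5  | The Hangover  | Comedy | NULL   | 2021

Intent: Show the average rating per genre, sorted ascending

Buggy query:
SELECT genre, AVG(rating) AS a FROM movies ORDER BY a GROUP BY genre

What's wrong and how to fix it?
Bug: ORDER BY appears before GROUP BY; SQL clause order requires GROUP BY first

Fix: Reorder: SELECT … FROM … GROUP BY … ORDER BY …

Corrected query:
SELECT genre, AVG(rating) AS a FROM movies GROUP BY genre ORDER BY a

Result:
genre  | a   
-------+-----
Drama  | NULL
Action | 6   
Comedy | 8   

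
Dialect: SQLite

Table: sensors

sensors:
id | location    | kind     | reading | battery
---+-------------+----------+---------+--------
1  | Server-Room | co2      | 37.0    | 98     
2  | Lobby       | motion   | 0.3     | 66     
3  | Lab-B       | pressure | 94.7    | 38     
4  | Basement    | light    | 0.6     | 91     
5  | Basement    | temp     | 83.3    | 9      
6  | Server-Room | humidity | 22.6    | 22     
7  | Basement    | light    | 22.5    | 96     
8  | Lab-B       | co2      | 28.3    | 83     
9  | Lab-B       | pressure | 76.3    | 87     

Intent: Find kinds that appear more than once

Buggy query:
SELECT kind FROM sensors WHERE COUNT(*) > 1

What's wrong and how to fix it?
Bug: WHERE can't reference COUNT(*); aggregates are computed after WHERE

Fix: GROUP BY kind, then filter groups with HAVING COUNT(*) > 1

Corrected query:
SELECT kind FROM sensors GROUP BY kind HAVING COUNT(*) > 1

Result:
kind    
--------
co2     
light   
pressure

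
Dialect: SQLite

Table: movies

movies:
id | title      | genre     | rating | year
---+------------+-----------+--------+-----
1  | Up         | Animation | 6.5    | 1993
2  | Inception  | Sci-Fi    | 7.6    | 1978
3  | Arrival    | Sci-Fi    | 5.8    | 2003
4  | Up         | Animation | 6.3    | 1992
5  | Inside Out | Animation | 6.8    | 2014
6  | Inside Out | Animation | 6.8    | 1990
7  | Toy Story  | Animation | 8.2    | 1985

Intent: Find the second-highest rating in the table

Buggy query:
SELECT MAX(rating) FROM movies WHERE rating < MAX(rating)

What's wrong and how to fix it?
Bug: The inner MAX is an aggregate inside WHERE, which is not allowed

Fix: Compute the overall MAX in a subquery, then take MAX of rows below it

Corrected query:
SELECT MAX(rating) FROM movies WHERE rating < (SELECT MAX(rating) FROM movies)

Result:
MAX(rating)
-----------
7.6        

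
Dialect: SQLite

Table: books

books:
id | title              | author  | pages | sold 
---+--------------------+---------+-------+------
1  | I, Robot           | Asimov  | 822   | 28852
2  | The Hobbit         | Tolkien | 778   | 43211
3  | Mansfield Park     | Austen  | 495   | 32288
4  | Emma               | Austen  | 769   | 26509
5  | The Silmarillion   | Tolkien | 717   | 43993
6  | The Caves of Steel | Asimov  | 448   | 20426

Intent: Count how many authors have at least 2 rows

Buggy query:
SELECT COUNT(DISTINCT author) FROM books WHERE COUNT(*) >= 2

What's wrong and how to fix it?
Bug: COUNT(*) cannot appear in WHERE; the per-group count doesn't exist yet

Fix: Use a subquery that GROUPs and filters with HAVING, then count its rows

Corrected query:
SELECT COUNT(*) FROM (SELECT author FROM books GROUP BY author HAVING COUNT(*) >= 2)

Result:
COUNT(*)
--------
3       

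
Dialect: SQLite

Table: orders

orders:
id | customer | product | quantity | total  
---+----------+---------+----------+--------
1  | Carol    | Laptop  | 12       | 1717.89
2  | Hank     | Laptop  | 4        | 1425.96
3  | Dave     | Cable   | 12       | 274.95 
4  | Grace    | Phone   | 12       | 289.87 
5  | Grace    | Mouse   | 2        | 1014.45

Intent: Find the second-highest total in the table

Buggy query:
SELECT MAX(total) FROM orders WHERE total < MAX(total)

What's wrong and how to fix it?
Bug: MAX(total) on the right of the comparison is an aggregate-in-WHERE error

Fix: Compute the overall MAX in a subquery, then take MAX of rows below it

Corrected query:
SELECT MAX(total) FROM orders WHERE total < (SELECT MAX(total) FROM orders)

Result:
MAX(total)
----------
1425.96   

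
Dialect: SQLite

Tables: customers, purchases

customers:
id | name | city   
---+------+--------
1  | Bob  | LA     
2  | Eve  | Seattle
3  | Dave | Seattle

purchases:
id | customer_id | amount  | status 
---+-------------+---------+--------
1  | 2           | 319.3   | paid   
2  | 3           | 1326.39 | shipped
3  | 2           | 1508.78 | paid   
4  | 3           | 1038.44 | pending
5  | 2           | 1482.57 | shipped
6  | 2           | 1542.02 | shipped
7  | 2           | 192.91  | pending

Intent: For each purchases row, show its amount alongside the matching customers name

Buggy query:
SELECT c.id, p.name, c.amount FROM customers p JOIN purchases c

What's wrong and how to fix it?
Bug: Missing join condition: each purchases row is matched to all customers rows instead of just its own

Fix: Add ON c.customer_id = p.id to the JOIN

Corrected query:
SELECT c.id, p.name, c.amount FROM customers p JOIN purchases c ON c.customer_id = p.id

Result:
id | name | amount 
---+------+--------
1  | Eve  | 319.3  
2  | Dave | 1326.39
3  | Eve  | 1508.78
4  | Dave | 1038.44
5  | Eve  | 1482.57
6  | Eve  | 1542.02
7  | Eve  | 192.91 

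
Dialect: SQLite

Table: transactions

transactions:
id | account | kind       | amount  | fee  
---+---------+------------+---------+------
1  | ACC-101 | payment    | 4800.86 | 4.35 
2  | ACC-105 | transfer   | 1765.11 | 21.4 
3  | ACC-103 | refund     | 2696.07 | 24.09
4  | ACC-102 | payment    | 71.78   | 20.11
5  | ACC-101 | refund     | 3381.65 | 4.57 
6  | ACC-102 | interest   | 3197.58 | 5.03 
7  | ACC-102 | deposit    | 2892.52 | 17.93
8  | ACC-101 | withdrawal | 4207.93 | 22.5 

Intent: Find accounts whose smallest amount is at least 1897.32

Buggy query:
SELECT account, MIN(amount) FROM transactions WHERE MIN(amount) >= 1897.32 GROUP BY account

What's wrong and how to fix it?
Bug: Aggregates like MIN are computed per group after WHERE runs

Fix: Use HAVING for the per-group MIN condition

Corrected query:
SELECT account, MIN(amount) FROM transactions GROUP BY account HAVING MIN(amount) >= 1897.32

Result:
account | MIN(amount)
--------+------------
ACC-101 | 3381.65    
ACC-103 | 2696.07    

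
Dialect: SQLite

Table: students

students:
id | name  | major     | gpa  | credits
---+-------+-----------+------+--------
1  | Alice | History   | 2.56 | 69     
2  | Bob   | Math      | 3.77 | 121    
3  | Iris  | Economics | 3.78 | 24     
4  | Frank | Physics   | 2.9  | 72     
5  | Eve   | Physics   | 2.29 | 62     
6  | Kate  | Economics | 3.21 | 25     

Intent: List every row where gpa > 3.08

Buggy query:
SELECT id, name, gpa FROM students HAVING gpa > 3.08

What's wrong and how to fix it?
Bug: HAVING filters the output of aggregation, but this query has no GROUP BY and no aggregate functions, so SQLite rejects it (HAVING clause on a non-aggregate query); the condition here is per row

Fix: Replace HAVING with WHERE since the condition applies to individual rows

Corrected query:
SELECT id, name, gpa FROM students WHERE gpa > 3.08

Result:
id | name | gpa 
---+------+-----
2  | Bob  | 3.77
3  | Iris | 3.78
6  | Kate | 3.21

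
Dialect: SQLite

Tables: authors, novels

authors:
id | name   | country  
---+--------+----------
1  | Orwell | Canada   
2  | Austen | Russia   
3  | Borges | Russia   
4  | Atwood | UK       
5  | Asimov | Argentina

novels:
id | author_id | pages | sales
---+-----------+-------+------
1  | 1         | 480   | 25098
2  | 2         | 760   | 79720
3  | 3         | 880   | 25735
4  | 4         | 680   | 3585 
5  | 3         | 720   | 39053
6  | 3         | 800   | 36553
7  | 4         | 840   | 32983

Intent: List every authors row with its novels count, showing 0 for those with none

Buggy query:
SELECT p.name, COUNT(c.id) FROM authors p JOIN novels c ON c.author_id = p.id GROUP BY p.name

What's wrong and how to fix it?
Bug: An inner join excludes parents with zero children

Fix: Use LEFT JOIN so parents without children still appear (COUNT(c.id) gives 0)

Corrected query:
SELECT p.name, COUNT(c.id) FROM authors p LEFT JOIN novels c ON c.author_id = p.id GROUP BY p.name

Result:
name   | COUNT(c.id)
-------+------------
Asimov | 0          
Atwood | 2          
Austen | 1          
Borges | 3          
Orwell | 1          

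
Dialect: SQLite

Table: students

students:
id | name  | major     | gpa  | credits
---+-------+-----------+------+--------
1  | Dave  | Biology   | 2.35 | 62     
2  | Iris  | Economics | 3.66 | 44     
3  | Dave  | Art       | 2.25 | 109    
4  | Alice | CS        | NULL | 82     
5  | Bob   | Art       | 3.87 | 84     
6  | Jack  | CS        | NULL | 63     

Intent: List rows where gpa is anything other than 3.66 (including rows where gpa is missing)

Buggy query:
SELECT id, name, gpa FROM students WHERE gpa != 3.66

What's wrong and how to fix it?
Bug: Inequality against NULL is unknown, not true; rows with NULL are dropped

Fix: Handle NULL separately with IS NULL alongside the inequality

Corrected query:
SELECT id, name, gpa FROM students WHERE gpa != 3.66 OR gpa IS NULL

Result:
id | name  | gpa 
---+-------+-----
1  | Dave  | 2.35
3  | Dave  | 2.25
4  | Alice | NULL
5  | Bob   | 3.87
6  | Jack  | NULL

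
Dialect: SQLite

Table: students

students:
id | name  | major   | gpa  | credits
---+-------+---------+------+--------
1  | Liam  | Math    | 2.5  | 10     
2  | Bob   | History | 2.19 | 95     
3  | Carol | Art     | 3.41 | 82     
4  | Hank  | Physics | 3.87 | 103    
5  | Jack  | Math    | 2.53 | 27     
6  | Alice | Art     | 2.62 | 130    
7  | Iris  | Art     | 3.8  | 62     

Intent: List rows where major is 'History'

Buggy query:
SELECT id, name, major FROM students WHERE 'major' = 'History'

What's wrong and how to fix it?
Bug: 'major' in single quotes is a string literal, not the column; the comparison is literal-vs-literal and never true

Fix: Remove the quotes around the column name (or use double quotes for an identifier)

Corrected query:
SELECT id, name, major FROM students WHERE major = 'History'

Result:
id | name | major  
---+------+--------
2  | Bob  | History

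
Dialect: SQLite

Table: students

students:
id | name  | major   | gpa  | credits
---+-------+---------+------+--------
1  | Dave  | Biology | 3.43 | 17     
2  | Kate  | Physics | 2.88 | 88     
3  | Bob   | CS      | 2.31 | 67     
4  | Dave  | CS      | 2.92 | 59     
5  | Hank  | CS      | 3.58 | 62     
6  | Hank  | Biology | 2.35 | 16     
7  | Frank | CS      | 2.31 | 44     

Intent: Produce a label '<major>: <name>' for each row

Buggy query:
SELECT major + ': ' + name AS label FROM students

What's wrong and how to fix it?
Bug: SQLite uses || for string concatenation; + coerces text to numbers (yielding 0)

Fix: Use the || operator for string concatenation

Corrected query:
SELECT major || ': ' || name AS label FROM students

Result:
label        
-------------
Biology: Dave
Physics: Kate
CS: Bob      
CS: Dave     
CS: Hank     
Biology: Hank
CS: Frank    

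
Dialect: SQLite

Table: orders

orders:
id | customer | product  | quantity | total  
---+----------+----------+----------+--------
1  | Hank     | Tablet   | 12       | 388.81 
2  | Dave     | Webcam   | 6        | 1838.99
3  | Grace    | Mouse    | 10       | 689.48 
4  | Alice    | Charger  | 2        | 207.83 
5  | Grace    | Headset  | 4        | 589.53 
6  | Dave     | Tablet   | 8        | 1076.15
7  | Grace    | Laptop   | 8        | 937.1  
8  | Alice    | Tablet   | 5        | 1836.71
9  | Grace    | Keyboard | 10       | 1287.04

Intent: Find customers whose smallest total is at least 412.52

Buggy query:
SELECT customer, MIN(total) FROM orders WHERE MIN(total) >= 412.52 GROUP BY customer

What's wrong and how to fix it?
Bug: MIN() in WHERE is a misuse of aggregate

Fix: Use HAVING for the per-group MIN condition

Corrected query:
SELECT customer, MIN(total) FROM orders GROUP BY customer HAVING MIN(total) >= 412.52

Result:
customer | MIN(total)
---------+-----------
Dave     | 1076.15   
Grace    | 589.53    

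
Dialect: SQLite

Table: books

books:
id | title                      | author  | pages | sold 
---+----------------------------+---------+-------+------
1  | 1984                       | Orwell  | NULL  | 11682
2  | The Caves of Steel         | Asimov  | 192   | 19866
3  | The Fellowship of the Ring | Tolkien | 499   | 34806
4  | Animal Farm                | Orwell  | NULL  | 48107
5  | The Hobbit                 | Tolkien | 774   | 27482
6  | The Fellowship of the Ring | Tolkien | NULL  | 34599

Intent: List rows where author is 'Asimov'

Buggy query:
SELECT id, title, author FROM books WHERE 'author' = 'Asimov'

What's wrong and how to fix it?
Bug: Single quotes denote string literals in SQL; the column name is being compared as a constant string

Fix: Remove the quotes around the column name (or use double quotes for an identifier)

Corrected query:
SELECT id, title, author FROM books WHERE author = 'Asimov'

Result:
id | title              | author
---+--------------------+-------
2  | The Caves of Steel | Asimov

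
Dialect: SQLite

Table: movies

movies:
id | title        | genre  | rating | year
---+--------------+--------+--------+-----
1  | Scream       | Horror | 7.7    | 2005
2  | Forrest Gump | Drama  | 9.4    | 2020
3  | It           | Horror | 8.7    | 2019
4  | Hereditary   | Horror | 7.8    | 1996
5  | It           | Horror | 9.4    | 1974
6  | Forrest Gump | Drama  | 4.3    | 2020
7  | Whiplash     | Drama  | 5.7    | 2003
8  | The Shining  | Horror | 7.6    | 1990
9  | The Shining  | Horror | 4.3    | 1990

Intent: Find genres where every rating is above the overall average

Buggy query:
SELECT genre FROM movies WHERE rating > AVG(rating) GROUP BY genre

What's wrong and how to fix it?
Bug: WHERE evaluates per row before aggregation, so AVG() is unavailable

Fix: Use a subquery for AVG and a HAVING MIN(...) filter so the condition holds for every row in the group

Corrected query:
SELECT genre FROM movies GROUP BY genre HAVING MIN(rating) > (SELECT AVG(rating) FROM movies)

Result:
(no rows)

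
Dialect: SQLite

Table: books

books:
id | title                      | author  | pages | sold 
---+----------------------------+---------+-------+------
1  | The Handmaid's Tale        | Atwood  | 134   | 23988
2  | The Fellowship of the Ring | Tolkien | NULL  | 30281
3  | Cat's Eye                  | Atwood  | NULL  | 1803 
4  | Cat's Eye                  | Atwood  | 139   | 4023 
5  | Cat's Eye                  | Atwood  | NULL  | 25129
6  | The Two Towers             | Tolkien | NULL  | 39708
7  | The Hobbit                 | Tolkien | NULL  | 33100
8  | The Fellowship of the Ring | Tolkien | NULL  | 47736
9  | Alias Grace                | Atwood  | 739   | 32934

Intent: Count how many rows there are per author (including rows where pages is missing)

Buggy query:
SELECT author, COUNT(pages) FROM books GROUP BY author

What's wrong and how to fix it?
Bug: COUNT(pages) skips NULLs, so groups with missing pages are undercounted

Fix: Use COUNT(*) to count all rows regardless of NULL

Corrected query:
SELECT author, COUNT(*) FROM books GROUP BY author

Result:
author  | COUNT(*)
--------+---------
Atwood  | 5       
Tolkien | 4       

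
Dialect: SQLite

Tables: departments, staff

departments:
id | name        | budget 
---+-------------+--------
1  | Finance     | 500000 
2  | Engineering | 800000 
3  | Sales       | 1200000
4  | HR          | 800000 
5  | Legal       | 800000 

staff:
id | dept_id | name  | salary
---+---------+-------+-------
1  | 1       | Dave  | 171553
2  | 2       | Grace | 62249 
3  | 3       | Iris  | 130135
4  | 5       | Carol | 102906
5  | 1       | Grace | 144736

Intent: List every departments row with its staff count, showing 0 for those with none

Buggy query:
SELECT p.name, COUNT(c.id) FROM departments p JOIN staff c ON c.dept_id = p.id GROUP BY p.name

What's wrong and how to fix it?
Bug: An inner join excludes parents with zero children

Fix: Switch to LEFT JOIN to retain unmatched parent rows

Corrected query:
SELECT p.name, COUNT(c.id) FROM departments p LEFT JOIN staff c ON c.dept_id = p.id GROUP BY p.name

Result:
name        | COUNT(c.id)
------------+------------
Engineering | 1          
Finance     | 2          
HR          | 0          
Legal       | 1          
Sales       | 1          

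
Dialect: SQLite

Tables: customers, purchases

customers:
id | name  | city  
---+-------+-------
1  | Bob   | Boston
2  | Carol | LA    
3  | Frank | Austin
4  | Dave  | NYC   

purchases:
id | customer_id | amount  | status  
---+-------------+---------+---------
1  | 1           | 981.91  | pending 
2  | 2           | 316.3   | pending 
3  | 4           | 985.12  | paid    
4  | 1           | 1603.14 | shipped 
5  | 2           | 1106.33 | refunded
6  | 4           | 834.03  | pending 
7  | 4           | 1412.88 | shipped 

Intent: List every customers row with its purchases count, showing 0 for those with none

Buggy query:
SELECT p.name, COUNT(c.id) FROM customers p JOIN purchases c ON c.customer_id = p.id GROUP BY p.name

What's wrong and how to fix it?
Bug: INNER JOIN drops customers rows that have no matching purchases rows

Fix: Use LEFT JOIN so parents without children still appear (COUNT(c.id) gives 0)

Corrected query:
SELECT p.name, COUNT(c.id) FROM customers p LEFT JOIN purchases c ON c.customer_id = p.id GROUP BY p.name

Result:
name  | COUNT(c.id)
------+------------
Bob   | 2          
Carol | 2          
Dave  | 3          
Frank | 0          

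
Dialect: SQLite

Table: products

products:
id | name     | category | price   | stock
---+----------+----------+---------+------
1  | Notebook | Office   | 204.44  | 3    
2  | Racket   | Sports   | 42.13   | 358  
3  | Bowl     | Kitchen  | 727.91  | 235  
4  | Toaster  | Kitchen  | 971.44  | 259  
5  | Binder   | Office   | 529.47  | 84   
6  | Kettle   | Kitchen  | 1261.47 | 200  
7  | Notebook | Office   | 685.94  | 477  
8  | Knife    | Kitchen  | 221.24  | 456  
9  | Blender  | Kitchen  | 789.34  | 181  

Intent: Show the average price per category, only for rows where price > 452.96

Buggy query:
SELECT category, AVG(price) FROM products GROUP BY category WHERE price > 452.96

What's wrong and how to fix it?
Bug: Row-level WHERE must come before GROUP BY in the clause order

Fix: Place WHERE between FROM and GROUP BY

Corrected query:
SELECT category, AVG(price) FROM products WHERE price > 452.96 GROUP BY category

Result:
category | AVG(price)
---------+-----------
Kitchen  | 937.54    
Office   | 607.705   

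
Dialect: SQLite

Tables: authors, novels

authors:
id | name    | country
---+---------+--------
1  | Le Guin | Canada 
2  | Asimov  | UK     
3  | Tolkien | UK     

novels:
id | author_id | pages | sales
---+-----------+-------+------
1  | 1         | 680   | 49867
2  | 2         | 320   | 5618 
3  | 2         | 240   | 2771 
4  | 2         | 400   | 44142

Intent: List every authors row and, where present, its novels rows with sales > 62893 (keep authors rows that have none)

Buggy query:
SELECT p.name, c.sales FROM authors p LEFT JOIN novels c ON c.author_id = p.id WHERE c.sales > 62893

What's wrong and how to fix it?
Bug: A WHERE condition on the right-hand table after LEFT JOIN drops unmatched parents

Fix: Move the right-table condition into the ON clause so unmatched parents are kept

Corrected query:
SELECT p.name, c.sales FROM authors p LEFT JOIN novels c ON c.author_id = p.id AND c.sales > 62893

Result:
name    | sales
--------+------
Le Guin | NULL 
Asimov  | NULL 
Tolkien | NULL 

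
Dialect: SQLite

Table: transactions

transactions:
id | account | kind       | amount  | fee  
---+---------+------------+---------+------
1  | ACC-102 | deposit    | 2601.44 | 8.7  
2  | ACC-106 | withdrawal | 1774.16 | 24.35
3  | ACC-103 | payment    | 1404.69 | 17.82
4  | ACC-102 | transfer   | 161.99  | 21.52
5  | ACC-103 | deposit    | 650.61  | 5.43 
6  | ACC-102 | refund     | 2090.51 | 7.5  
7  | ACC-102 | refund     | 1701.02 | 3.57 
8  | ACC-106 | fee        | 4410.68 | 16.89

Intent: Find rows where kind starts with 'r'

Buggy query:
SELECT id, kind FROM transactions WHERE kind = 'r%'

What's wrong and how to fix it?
Bug: '=' compares the literal string including the % character; pattern matching needs LIKE

Fix: Replace '=' with LIKE so 'r%' is treated as a pattern

Corrected query:
SELECT id, kind FROM transactions WHERE kind LIKE 'r%'

Result:
id | kind  
---+-------
6  | refund
7  | refund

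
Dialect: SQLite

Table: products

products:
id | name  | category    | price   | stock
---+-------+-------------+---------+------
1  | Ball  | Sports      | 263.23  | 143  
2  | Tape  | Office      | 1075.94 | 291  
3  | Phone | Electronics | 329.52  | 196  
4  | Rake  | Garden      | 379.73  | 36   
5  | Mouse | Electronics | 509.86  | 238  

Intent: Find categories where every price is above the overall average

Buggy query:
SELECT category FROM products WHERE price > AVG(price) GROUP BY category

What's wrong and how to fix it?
Bug: AVG() is an aggregate; it can't sit directly in WHERE

Fix: Use a subquery for AVG and a HAVING MIN(...) filter so the condition holds for every row in the group

Corrected query:
SELECT category FROM products GROUP BY category HAVING MIN(price) > (SELECT AVG(price) FROM products)

Result:
category
--------
Office  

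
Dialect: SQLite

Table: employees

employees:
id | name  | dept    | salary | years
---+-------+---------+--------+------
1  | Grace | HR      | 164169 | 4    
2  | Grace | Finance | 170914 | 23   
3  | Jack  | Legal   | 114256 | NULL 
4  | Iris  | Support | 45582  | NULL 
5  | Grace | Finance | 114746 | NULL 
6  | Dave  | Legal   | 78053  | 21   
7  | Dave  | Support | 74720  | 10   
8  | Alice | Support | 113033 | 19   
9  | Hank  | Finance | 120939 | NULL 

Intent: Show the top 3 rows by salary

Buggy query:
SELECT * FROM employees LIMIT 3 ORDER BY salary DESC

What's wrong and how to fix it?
Bug: LIMIT must come after ORDER BY

Fix: Sort with ORDER BY, then apply LIMIT

Corrected query:
SELECT * FROM employees ORDER BY salary DESC LIMIT 3

Result:
id | name  | dept    | salary | years
---+-------+---------+--------+------
2  | Grace | Finance | 170914 | 23   
1  | Grace | HR      | 164169 | 4    
9  | Hank  | Finance | 120939 | NULL 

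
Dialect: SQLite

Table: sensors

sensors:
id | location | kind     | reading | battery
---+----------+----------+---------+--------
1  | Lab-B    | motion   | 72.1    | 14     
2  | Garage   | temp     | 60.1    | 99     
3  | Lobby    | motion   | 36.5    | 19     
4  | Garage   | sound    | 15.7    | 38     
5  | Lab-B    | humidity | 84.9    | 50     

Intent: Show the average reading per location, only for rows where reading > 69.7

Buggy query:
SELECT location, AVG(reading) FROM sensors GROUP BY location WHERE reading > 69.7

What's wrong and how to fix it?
Bug: Row-level WHERE must come before GROUP BY in the clause order

Fix: Move the WHERE clause before GROUP BY

Corrected query:
SELECT location, AVG(reading) FROM sensors WHERE reading > 69.7 GROUP BY location

Result:
location | AVG(reading)
---------+-------------
Lab-B    | 78.5        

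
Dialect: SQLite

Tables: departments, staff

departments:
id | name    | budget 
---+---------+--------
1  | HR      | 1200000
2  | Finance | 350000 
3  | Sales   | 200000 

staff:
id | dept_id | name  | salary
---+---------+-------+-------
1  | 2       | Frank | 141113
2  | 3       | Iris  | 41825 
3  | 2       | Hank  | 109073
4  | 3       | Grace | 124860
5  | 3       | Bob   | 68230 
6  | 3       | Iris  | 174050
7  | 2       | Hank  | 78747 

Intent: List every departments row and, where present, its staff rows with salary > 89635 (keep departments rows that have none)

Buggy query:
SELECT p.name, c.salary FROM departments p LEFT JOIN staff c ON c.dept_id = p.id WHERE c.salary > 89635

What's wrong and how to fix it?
Bug: A WHERE condition on the right-hand table after LEFT JOIN drops unmatched parents

Fix: Put 'c.salary > 89635' in the JOIN's ON clause instead of WHERE

Corrected query:
SELECT p.name, c.salary FROM departments p LEFT JOIN staff c ON c.dept_id = p.id AND c.salary > 89635

Result:
name    | salary
--------+-------
HR      | NULL  
Finance | 109073
Finance | 141113
Sales   | 124860
Sales   | 174050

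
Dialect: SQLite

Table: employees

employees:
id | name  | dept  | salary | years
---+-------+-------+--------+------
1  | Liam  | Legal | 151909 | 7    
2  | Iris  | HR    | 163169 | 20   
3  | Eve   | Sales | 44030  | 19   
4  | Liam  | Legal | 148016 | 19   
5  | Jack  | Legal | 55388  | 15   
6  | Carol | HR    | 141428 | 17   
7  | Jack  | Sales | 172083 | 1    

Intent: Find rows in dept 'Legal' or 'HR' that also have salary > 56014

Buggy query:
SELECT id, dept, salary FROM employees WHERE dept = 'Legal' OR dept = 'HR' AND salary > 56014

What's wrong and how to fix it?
Bug: Without parentheses, AND is evaluated before OR, so the salary filter only applies to the 'HR' branch

Fix: Add parentheses around the OR so the AND applies to both alternatives

Corrected query:
SELECT id, dept, salary FROM employees WHERE (dept = 'Legal' OR dept = 'HR') AND salary > 56014

Result:
id | dept  | salary
---+-------+-------
1  | Legal | 151909
2  | HR    | 163169
4  | Legal | 148016
6  | HR    | 141428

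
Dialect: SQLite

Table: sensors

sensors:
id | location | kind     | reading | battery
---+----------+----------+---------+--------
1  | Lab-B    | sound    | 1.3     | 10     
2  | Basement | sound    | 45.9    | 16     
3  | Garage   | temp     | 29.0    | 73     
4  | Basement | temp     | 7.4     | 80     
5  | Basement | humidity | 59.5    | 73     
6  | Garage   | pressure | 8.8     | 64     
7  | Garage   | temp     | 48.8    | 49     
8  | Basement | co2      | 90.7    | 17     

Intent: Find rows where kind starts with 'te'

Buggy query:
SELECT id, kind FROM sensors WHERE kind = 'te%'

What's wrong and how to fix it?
Bug: Wildcards only work with LIKE; '=' treats '%' as a literal character

Fix: Use LIKE for wildcard pattern matching

Corrected query:
SELECT id, kind FROM sensors WHERE kind LIKE 'te%'

Result:
id | kind
---+-----
3  | temp
4  | temp
7  | temp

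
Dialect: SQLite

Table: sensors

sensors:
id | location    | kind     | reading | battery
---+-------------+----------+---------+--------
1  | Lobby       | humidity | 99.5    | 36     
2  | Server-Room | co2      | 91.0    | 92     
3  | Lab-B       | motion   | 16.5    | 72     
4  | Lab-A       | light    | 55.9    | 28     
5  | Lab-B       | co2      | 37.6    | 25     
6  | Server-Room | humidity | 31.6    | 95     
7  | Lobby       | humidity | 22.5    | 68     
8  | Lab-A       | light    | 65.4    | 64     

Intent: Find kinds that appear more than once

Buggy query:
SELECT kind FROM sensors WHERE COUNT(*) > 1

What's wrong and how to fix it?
Bug: WHERE can't reference COUNT(*); aggregates are computed after WHERE

Fix: Group first, then use HAVING for the count condition

Corrected query:
SELECT kind FROM sensors GROUP BY kind HAVING COUNT(*) > 1

Result:
kind    
--------
co2     
humidity
light   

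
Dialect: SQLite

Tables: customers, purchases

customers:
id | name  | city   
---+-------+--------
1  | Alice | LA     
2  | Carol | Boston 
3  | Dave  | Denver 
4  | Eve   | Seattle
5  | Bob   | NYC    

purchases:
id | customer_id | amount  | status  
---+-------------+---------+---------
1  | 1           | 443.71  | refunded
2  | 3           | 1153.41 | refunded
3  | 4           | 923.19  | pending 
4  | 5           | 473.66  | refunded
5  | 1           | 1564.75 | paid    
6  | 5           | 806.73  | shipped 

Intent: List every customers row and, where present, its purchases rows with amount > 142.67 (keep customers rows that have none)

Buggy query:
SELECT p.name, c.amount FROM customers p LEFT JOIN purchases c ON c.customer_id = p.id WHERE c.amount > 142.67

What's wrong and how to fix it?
Bug: Filtering c.amount in WHERE discards the NULL rows produced by LEFT JOIN, turning it into an inner join

Fix: Move the right-table condition into the ON clause so unmatched parents are kept

Corrected query:
SELECT p.name, c.amount FROM customers p LEFT JOIN purchases c ON c.customer_id = p.id AND c.amount > 142.67

Result:
name  | amount 
------+--------
Alice | 443.71 
Alice | 1564.75
Carol | NULL   
Dave  | 1153.41
Eve   | 923.19 
Bob   | 473.66 
Bob   | 806.73 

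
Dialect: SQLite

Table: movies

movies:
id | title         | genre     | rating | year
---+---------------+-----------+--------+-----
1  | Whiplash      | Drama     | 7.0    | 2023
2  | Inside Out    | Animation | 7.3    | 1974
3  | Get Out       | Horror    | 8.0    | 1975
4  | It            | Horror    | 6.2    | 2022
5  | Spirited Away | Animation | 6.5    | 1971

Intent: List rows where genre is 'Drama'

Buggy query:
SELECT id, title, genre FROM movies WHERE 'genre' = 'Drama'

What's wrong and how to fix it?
Bug: Single quotes denote string literals in SQL; the column name is being compared as a constant string

Fix: Remove the quotes around the column name (or use double quotes for an identifier)

Corrected query:
SELECT id, title, genre FROM movies WHERE genre = 'Drama'

Result:
id | title    | genre
---+----------+------
1  | Whiplash | Drama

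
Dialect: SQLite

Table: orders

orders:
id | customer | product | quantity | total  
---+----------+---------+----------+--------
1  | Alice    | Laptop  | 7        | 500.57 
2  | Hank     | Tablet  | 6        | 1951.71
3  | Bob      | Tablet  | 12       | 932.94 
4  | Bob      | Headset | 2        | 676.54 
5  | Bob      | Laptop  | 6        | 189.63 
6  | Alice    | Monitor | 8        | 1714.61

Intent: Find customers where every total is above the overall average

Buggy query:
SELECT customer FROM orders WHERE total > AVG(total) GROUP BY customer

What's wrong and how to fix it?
Bug: AVG() is an aggregate; it can't sit directly in WHERE

Fix: Use a subquery for AVG and a HAVING MIN(...) filter so the condition holds for every row in the group

Corrected query:
SELECT customer FROM orders GROUP BY customer HAVING MIN(total) > (SELECT AVG(total) FROM orders)

Result:
customer
--------
Hank    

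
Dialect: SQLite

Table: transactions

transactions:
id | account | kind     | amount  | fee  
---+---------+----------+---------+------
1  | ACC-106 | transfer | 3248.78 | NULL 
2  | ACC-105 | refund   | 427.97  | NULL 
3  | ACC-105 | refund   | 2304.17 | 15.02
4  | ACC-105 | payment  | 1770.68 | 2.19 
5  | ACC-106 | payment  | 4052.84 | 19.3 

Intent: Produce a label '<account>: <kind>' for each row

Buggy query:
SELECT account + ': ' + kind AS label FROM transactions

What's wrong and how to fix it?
Bug: SQLite uses || for string concatenation; + coerces text to numbers (yielding 0)

Fix: Replace + with || to concatenate text

Corrected query:
SELECT account || ': ' || kind AS label FROM transactions

Result:
label            
-----------------
ACC-106: transfer
ACC-105: refund  
ACC-105: refund  
ACC-105: payment 
ACC-106: payment 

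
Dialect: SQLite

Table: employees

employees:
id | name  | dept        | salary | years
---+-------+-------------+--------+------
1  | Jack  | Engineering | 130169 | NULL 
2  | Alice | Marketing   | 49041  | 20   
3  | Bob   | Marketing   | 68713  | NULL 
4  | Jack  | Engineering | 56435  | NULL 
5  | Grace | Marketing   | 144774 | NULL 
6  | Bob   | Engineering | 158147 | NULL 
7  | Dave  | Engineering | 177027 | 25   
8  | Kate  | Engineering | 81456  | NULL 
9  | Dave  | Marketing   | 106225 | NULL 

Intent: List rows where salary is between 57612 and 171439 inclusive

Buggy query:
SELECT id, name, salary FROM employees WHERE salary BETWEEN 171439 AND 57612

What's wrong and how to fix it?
Bug: BETWEEN expects the lower bound first; with 171439 AND 57612 the range is empty

Fix: Write BETWEEN 57612 AND 171439

Corrected query:
SELECT id, name, salary FROM employees WHERE salary BETWEEN 57612 AND 171439

Result:
id | name  | salary
---+-------+-------
1  | Jack  | 130169
3  | Bob   | 68713 
5  | Grace | 144774
6  | Bob   | 158147
8  | Kate  | 81456 
9  | Dave  | 106225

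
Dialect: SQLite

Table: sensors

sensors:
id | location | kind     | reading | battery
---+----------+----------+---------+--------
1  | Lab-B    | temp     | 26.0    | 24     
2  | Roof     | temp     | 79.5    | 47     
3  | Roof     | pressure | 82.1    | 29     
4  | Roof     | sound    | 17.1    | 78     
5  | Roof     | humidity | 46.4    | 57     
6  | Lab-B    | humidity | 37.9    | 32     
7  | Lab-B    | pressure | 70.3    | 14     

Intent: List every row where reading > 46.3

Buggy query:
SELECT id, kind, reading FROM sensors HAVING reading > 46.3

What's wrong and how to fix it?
Bug: This is a non-aggregate query (no GROUP BY, no aggregates), so in SQLite the HAVING clause is invalid here; a row-level condition belongs in WHERE

Fix: Replace HAVING with WHERE since the condition applies to individual rows

Corrected query:
SELECT id, kind, reading FROM sensors WHERE reading > 46.3

Result:
id | kind     | reading
---+----------+--------
2  | temp     | 79.5   
3  | pressure | 82.1   
5  | humidity | 46.4   
7  | pressure | 70.3   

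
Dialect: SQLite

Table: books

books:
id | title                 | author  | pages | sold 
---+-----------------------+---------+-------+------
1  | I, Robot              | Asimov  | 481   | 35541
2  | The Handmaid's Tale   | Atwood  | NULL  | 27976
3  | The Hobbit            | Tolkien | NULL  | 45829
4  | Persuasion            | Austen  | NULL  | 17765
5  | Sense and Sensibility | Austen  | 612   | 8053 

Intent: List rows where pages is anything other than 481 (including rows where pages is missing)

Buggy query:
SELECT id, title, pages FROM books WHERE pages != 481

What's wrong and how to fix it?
Bug: 'pages != 481' is unknown when pages is NULL, so NULL rows are silently excluded

Fix: Handle NULL separately with IS NULL alongside the inequality

Corrected query:
SELECT id, title, pages FROM books WHERE pages != 481 OR pages IS NULL

Result:
id | title                 | pages
---+-----------------------+------
2  | The Handmaid's Tale   | NULL 
3  | The Hobbit            | NULL 
4  | Persuasion            | NULL 
5  | Sense and Sensibility | 612  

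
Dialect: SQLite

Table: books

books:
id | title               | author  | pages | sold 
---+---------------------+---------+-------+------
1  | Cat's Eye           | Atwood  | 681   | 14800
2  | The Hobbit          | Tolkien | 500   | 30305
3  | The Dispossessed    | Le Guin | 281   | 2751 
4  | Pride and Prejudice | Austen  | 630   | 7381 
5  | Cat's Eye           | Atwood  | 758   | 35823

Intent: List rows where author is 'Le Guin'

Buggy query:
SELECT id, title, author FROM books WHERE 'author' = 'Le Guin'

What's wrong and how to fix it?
Bug: 'author' in single quotes is a string literal, not the column; the comparison is literal-vs-literal and never true

Fix: Reference the column as author without single quotes

Corrected query:
SELECT id, title, author FROM books WHERE author = 'Le Guin'

Result:
id | title            | author 
---+------------------+--------
3  | The Dispossessed | Le Guin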